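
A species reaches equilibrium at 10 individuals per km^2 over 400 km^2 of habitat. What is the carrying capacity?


K = 10 * 400 = 4000 individuals

4000 individuals


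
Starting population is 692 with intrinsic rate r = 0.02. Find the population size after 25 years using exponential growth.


r*t = 0.02 * 25 = 0.5
exp(0.5) = 1.64872
N = 692 * 1.64872 = 1140.91 ≈ 1141

1141


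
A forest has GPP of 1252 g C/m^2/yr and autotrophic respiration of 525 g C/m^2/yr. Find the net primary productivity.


NPP = GPP - Ra = 1252 - 525 = 727 g C/m^2/yr

727 g C/m^2/yr


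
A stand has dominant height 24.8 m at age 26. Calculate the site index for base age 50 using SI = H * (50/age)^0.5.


50/26 = 1.92308
(1.92308)^0.5 = 1.38675
SI = 24.8 * 1.38675 = 34.3914 ≈ 34.4 m

34.4 m


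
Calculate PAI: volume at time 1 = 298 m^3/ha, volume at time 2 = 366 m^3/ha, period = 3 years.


PAI = (V2 - V1) / period = (366 - 298) / 3 = 68 / 3 = 22.6667 ≈ 22.67 m^3/ha/yr

22.67 m^3/ha/yr


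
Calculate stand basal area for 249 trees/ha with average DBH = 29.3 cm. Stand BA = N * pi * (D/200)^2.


(D/200)^2 = (29.3/200)^2 = 0.1465^2 = 0.02146225
Individual BA = 3.141593 * 0.02146225 = 0.0674257 m^2
Stand BA = 249 * 0.0674257 = 16.7890 ≈ 16.79 m^2/ha

16.79 m^2/ha


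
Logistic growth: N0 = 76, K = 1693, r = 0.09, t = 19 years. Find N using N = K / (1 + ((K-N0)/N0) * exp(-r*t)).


(K - N0)/N0 = (1693 - 76)/76 = 1617/76 = 21.2763
r*t = 0.09 * 19 = 1.71; exp(-1.71) = 0.180866
21.2763 * 0.180866 = 3.84816
1 + 3.84816 = 4.84816
N = 1693 / 4.84816 = 349.205 ≈ 349

349


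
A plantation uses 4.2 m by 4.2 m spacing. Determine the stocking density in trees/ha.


N = 10000 / 4.2^2 = 10000 / 17.64 = 566.893 ≈ 567 trees/ha

567 trees/ha


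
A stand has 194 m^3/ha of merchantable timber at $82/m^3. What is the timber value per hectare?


Value = 194 * 82 = $15908/ha

$15908/ha


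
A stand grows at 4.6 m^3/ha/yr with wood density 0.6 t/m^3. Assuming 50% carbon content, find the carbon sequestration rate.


C = 4.6 * 0.6 * 0.5 = 1.38 t C/ha/yr

1.38 t C/ha/yr


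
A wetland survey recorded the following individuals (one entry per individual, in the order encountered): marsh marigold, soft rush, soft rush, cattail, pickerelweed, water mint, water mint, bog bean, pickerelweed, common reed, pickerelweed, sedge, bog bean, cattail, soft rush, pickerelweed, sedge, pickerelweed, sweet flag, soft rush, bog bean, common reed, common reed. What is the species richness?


Total individuals logged = 23
Distinct species (count of individuals): marsh marigold (1), soft rush (4), cattail (2), pickerelweed (5), water mint (2), bog bean (3), common reed (3), sedge (2), sweet flag (1)
Species richness = number of distinct species = 9

9


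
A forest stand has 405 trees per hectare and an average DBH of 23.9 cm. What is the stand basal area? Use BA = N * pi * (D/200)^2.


(D/200)^2 = (23.9/200)^2 = 0.1195^2 = 0.01428025
Individual BA = 3.141593 * 0.01428025 = 0.0448627 m^2
Stand BA = 405 * 0.0448627 = 18.1694 ≈ 18.17 m^2/ha

18.17 m^2/ha


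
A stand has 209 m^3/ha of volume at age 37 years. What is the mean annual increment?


MAI = 209 / 37 = 5.6486 ≈ 5.65 m^3/ha/yr

5.65 m^3/ha/yr


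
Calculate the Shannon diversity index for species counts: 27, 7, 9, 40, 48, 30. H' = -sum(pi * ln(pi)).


Total N = 27 + 7 + 9 + 40 + 48 + 30 = 161
Per-species terms:
  p = 27/161 = 0.167702; ln(p) = -1.785567; p*ln(p) = 0.167702 * (-1.785567) = -0.299443
  p = 7/161 = 0.043478; ln(p) = -3.135500; p*ln(p) = 0.043478 * (-3.135500) = -0.136325
  p = 9/161 = 0.055901; ln(p) = -2.884173; p*ln(p) = 0.055901 * (-2.884173) = -0.161228
  p = 40/161 = 0.248447; ln(p) = -1.392526; p*ln(p) = 0.248447 * (-1.392526) = -0.345969
  p = 48/161 = 0.298137; ln(p) = -1.210202; p*ln(p) = 0.298137 * (-1.210202) = -0.360806
  p = 30/161 = 0.186335; ln(p) = -1.680209; p*ln(p) = 0.186335 * (-1.680209) = -0.313082
sum(p*ln(p)) = (-0.299443) + (-0.136325) + (-0.161228) + (-0.345969) + (-0.360806) + (-0.313082) = -1.616853
H' = -(-1.616853) = 1.616853 ≈ 1.6169

1.6169


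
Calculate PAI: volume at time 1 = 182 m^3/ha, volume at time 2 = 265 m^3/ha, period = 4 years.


PAI = (V2 - V1) / period = (265 - 182) / 4 = 83 / 4 = 20.75 m^3/ha/yr

20.75 m^3/ha/yr


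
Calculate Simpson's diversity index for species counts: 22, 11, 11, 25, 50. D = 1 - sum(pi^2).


Total N = 22 + 11 + 11 + 25 + 50 = 119
Per-species terms:
  p = 22/119 = 0.184874; p^2 = 0.184874^2 = 0.034178
  p = 11/119 = 0.092437; p^2 = 0.092437^2 = 0.008545
  p = 11/119 = 0.092437; p^2 = 0.092437^2 = 0.008545
  p = 25/119 = 0.210084; p^2 = 0.210084^2 = 0.044135
  p = 50/119 = 0.420168; p^2 = 0.420168^2 = 0.176541
sum(p^2) = 0.034178 + 0.008545 + 0.008545 + 0.044135 + 0.176541 = 0.271944
D = 1 - 0.271944 = 0.728056 ≈ 0.7281

0.7281


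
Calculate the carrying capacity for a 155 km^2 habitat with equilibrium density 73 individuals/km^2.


K = 73 * 155 = 11315 individuals

11315 individuals


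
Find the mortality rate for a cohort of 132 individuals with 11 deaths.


Mortality rate = 11 / 132 = 0.083333 ≈ 0.0833

0.0833


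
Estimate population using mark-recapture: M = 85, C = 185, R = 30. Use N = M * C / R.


N = M * C / R = 85 * 185 / 30 = 15725 / 30 = 524.17 ≈ 524

524 individuals


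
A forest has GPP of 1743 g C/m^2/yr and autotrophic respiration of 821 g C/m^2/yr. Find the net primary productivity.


NPP = GPP - Ra = 1743 - 821 = 922 g C/m^2/yr

922 g C/m^2/yr


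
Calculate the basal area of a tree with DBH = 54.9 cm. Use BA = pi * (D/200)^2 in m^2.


D/200 = 54.9/200 = 0.2745 m
(D/200)^2 = 0.2745^2 = 0.07535025
BA = 3.141593 * 0.07535025 = 0.236720 ≈ 0.2367 m^2

0.2367 m^2


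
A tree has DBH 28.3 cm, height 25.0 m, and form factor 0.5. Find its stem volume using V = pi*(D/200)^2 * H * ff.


(D/200)^2 = (28.3/200)^2 = 0.1415^2 = 0.02002225
BA = 3.141593 * 0.02002225 = 0.0629018 m^2
V = 0.0629018 * 25.0 * 0.5 = 0.786273 ≈ 0.786 m^3

0.786 m^3


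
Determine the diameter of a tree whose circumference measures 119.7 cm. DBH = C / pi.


DBH = C / pi = 119.7 / 3.141593 = 38.1017 ≈ 38.10 cm

38.10 cm


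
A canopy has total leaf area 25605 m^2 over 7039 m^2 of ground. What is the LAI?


LAI = 25605 / 7039 = 3.6376 ≈ 3.64

3.64


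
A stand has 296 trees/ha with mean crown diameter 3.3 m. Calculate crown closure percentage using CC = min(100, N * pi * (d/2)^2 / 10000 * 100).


(d/2)^2 = (3.3/2)^2 = 1.65^2 = 2.7225
Crown area = 3.141593 * 2.7225 = 8.55299 m^2
N * area / 10000 * 100 = 296 * 8.55299 / 10000 * 100 = 25.3169
CC = min(100, 25.3169) = 25.3169 ≈ 25.3%

25.3%


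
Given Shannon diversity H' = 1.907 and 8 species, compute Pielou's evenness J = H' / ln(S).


ln(8) = 2.07944
J = H' / ln(S) = 1.907 / 2.07944 = 0.917074 ≈ 0.9171

0.9171


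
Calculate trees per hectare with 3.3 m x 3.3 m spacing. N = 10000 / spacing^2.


N = 10000 / 3.3^2 = 10000 / 10.89 = 918.274 ≈ 918 trees/ha

918 trees/ha


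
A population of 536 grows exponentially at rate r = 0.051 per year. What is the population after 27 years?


r*t = 0.051 * 27 = 1.377
exp(1.377) = 3.96299
N = 536 * 3.96299 = 2124.16 ≈ 2124

2124


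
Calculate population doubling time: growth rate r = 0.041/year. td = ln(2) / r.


td = ln(2) / 0.041 = 0.693147 / 0.041 = 16.9060 ≈ 16.9 years

16.9 years


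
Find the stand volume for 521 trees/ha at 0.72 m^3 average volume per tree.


V_stand = 521 * 0.72 = 375.12 ≈ 375.1 m^3/ha

375.1 m^3/ha


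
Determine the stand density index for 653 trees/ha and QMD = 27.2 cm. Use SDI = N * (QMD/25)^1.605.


QMD/25 = 27.2/25 = 1.088
(1.088)^1.605 = exp(1.605 * ln(1.088)) = exp(1.605 * 0.0843411) = exp(0.135367) = 1.14496
SDI = 653 * 1.14496 = 747.659 ≈ 748

748


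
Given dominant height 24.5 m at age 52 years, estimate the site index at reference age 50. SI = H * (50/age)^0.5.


50/52 = 0.961538
(0.961538)^0.5 = 0.980580
SI = 24.5 * 0.980580 = 24.0242 ≈ 24.0 m

24.0 m


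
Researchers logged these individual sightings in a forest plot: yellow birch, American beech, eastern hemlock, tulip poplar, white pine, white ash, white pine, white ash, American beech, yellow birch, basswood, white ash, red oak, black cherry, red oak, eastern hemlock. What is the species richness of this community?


Total individuals logged = 16
Distinct species (count of individuals): yellow birch (2), American beech (2), eastern hemlock (2), tulip poplar (1), white pine (2), white ash (3), basswood (1), red oak (2), black cherry (1)
Species richness = number of distinct species = 9

9


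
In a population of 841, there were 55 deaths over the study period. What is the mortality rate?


Mortality rate = 55 / 841 = 0.065398 ≈ 0.0654

0.0654


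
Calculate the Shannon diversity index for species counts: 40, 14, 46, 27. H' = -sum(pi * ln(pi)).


Total N = 40 + 14 + 46 + 27 = 127
Per-species terms:
  p = 40/127 = 0.314961; ln(p) = -1.155306; p*ln(p) = 0.314961 * (-1.155306) = -0.363876
  p = 14/127 = 0.110236; ln(p) = -2.205132; p*ln(p) = 0.110236 * (-2.205132) = -0.243085
  p = 46/127 = 0.362205; ln(p) = -1.015545; p*ln(p) = 0.362205 * (-1.015545) = -0.367835
  p = 27/127 = 0.212598; ln(p) = -1.548352; p*ln(p) = 0.212598 * (-1.548352) = -0.329177
sum(p*ln(p)) = (-0.363876) + (-0.243085) + (-0.367835) + (-0.329177) = -1.303973
H' = -(-1.303973) = 1.303973 ≈ 1.3040

1.3040


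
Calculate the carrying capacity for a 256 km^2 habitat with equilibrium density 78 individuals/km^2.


K = 78 * 256 = 19968 individuals

19968 individuals


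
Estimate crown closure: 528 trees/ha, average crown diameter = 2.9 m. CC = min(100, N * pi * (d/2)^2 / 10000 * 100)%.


(d/2)^2 = (2.9/2)^2 = 1.45^2 = 2.1025
Crown area = 3.141593 * 2.1025 = 6.60520 m^2
N * area / 10000 * 100 = 528 * 6.60520 / 10000 * 100 = 34.8755
CC = min(100, 34.8755) = 34.8755 ≈ 34.9%

34.9%


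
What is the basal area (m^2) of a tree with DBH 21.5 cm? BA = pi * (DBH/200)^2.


D/200 = 21.5/200 = 0.1075 m
(D/200)^2 = 0.1075^2 = 0.01155625
BA = 3.141593 * 0.01155625 = 0.0363050 ≈ 0.0363 m^2

0.0363 m^2


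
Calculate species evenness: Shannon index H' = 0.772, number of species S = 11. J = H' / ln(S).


ln(11) = 2.39790
J = H' / ln(S) = 0.772 / 2.39790 = 0.321948 ≈ 0.3219

0.3219


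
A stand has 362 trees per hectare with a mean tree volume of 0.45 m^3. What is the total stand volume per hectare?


V_stand = 362 * 0.45 = 162.9 m^3/ha

162.9 m^3/ha


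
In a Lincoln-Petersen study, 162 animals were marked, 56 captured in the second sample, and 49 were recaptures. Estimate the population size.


N = M * C / R = 162 * 56 / 49 = 9072 / 49 = 185.14 ≈ 185

185 individuals


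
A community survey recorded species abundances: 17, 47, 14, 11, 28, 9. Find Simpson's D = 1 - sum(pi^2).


Total N = 17 + 47 + 14 + 11 + 28 + 9 = 126
Per-species terms:
  p = 17/126 = 0.134921; p^2 = 0.134921^2 = 0.018204
  p = 47/126 = 0.373016; p^2 = 0.373016^2 = 0.139141
  p = 14/126 = 0.111111; p^2 = 0.111111^2 = 0.012346
  p = 11/126 = 0.087302; p^2 = 0.087302^2 = 0.007622
  p = 28/126 = 0.222222; p^2 = 0.222222^2 = 0.049383
  p = 9/126 = 0.071429; p^2 = 0.071429^2 = 0.005102
sum(p^2) = 0.018204 + 0.139141 + 0.012346 + 0.007622 + 0.049383 + 0.005102 = 0.231798
D = 1 - 0.231798 = 0.768202 ≈ 0.7682

0.7682


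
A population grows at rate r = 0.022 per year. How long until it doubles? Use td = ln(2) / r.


td = ln(2) / 0.022 = 0.693147 / 0.022 = 31.5067 ≈ 31.5 years

31.5 years


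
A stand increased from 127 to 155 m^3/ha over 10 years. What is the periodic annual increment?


PAI = (V2 - V1) / period = (155 - 127) / 10 = 28 / 10 = 2.80 m^3/ha/yr

2.80 m^3/ha/yr


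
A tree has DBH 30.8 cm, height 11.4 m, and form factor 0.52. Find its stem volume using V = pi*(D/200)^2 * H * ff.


(D/200)^2 = (30.8/200)^2 = 0.154^2 = 0.023716
BA = 3.141593 * 0.023716 = 0.0745060 m^2
V = 0.0745060 * 11.4 * 0.52 = 0.441672 ≈ 0.442 m^3

0.442 m^3


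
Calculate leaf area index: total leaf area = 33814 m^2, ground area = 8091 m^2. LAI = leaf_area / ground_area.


LAI = 33814 / 8091 = 4.1792 ≈ 4.18

4.18


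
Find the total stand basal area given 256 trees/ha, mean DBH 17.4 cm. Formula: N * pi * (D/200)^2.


(D/200)^2 = (17.4/200)^2 = 0.087^2 = 0.007569
Individual BA = 3.141593 * 0.007569 = 0.0237787 m^2
Stand BA = 256 * 0.0237787 = 6.08735 ≈ 6.09 m^2/ha

6.09 m^2/ha


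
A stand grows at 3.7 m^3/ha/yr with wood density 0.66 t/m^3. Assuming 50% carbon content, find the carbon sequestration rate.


C = 3.7 * 0.66 * 0.5 = 1.221 ≈ 1.22 t C/ha/yr

1.22 t C/ha/yr


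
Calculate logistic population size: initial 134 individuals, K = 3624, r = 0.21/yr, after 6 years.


(K - N0)/N0 = (3624 - 134)/134 = 3490/134 = 26.0448
r*t = 0.21 * 6 = 1.26; exp(-1.26) = 0.283654
26.0448 * 0.283654 = 7.38771
1 + 7.38771 = 8.38771
N = 3624 / 8.38771 = 432.061 ≈ 432

432


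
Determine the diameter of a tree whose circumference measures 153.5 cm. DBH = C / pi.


DBH = C / pi = 153.5 / 3.141593 = 48.8606 ≈ 48.86 cm

48.86 cm


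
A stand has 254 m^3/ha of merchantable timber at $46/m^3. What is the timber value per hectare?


Value = 254 * 46 = $11684/ha

$11684/ha


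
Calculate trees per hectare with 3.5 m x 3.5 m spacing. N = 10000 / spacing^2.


N = 10000 / 3.5^2 = 10000 / 12.25 = 816.327 ≈ 816 trees/ha

816 trees/ha


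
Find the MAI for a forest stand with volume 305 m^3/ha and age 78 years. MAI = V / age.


MAI = 305 / 78 = 3.9103 ≈ 3.91 m^3/ha/yr

3.91 m^3/ha/yr


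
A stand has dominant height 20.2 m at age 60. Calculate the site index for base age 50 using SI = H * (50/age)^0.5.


50/60 = 0.833333
(0.833333)^0.5 = 0.912871
SI = 20.2 * 0.912871 = 18.4400 ≈ 18.4 m

18.4 m


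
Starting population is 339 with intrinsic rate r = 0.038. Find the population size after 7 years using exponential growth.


r*t = 0.038 * 7 = 0.266
exp(0.266) = 1.30474
N = 339 * 1.30474 = 442.307 ≈ 442

442


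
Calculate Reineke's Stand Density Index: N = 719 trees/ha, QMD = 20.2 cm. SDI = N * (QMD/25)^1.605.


QMD/25 = 20.2/25 = 0.808
(0.808)^1.605 = exp(1.605 * ln(0.808)) = exp(1.605 * (-0.213193)) = exp(-0.342175) = 0.710224
SDI = 719 * 0.710224 = 510.651 ≈ 511

511


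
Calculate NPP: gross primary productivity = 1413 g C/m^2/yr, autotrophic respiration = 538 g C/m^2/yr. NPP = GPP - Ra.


NPP = GPP - Ra = 1413 - 538 = 875 g C/m^2/yr

875 g C/m^2/yr


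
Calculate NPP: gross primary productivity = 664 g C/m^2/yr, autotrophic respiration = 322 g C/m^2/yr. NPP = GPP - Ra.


NPP = GPP - Ra = 664 - 322 = 342 g C/m^2/yr

342 g C/m^2/yr


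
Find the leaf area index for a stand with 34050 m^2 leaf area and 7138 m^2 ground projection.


LAI = 34050 / 7138 = 4.7702 ≈ 4.77

4.77


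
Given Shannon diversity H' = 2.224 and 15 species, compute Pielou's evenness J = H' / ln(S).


ln(15) = 2.70805
J = H' / ln(S) = 2.224 / 2.70805 = 0.821255 ≈ 0.8213

0.8213


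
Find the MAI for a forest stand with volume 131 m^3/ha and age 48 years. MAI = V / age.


MAI = 131 / 48 = 2.7292 ≈ 2.73 m^3/ha/yr

2.73 m^3/ha/yr


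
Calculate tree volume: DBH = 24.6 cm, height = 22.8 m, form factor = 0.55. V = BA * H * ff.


(D/200)^2 = (24.6/200)^2 = 0.123^2 = 0.015129
BA = 3.141593 * 0.015129 = 0.0475292 m^2
V = 0.0475292 * 22.8 * 0.55 = 0.596016 ≈ 0.596 m^3

0.596 m^3


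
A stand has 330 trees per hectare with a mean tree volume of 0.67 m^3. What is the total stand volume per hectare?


V_stand = 330 * 0.67 = 221.1 m^3/ha

221.1 m^3/ha


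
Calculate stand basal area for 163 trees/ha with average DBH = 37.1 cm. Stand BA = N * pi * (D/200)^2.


(D/200)^2 = (37.1/200)^2 = 0.1855^2 = 0.03441025
Individual BA = 3.141593 * 0.03441025 = 0.108103 m^2
Stand BA = 163 * 0.108103 = 17.6208 ≈ 17.62 m^2/ha

17.62 m^2/ha


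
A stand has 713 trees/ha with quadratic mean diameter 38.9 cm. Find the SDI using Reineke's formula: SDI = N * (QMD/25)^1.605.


QMD/25 = 38.9/25 = 1.556
(1.556)^1.605 = exp(1.605 * ln(1.556)) = exp(1.605 * 0.442118) = exp(0.709599) = 2.03318
SDI = 713 * 2.03318 = 1449.66 ≈ 1450

1450


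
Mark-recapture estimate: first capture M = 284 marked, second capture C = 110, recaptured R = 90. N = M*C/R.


N = M * C / R = 284 * 110 / 90 = 31240 / 90 = 347.11 ≈ 347

347 individuals


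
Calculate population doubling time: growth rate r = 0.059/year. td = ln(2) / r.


td = ln(2) / 0.059 = 0.693147 / 0.059 = 11.7483 ≈ 11.7 years

11.7 years


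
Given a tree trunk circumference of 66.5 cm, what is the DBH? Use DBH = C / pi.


DBH = C / pi = 66.5 / 3.141593 = 21.1676 ≈ 21.17 cm

21.17 cm


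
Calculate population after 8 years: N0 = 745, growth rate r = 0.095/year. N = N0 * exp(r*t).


r*t = 0.095 * 8 = 0.76
exp(0.76) = 2.13828
N = 745 * 2.13828 = 1593.02 ≈ 1593

1593


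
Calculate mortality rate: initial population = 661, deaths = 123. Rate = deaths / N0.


Mortality rate = 123 / 661 = 0.186082 ≈ 0.1861

0.1861


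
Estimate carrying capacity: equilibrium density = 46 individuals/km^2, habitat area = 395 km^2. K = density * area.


K = 46 * 395 = 18170 individuals

18170 individuals


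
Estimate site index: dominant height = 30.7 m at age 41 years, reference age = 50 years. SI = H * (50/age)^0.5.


50/41 = 1.21951
(1.21951)^0.5 = 1.10431
SI = 30.7 * 1.10431 = 33.9023 ≈ 33.9 m

33.9 m


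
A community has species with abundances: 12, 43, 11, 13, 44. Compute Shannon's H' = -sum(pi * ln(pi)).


Total N = 12 + 43 + 11 + 13 + 44 = 123
Per-species terms:
  p = 12/123 = 0.097561; ln(p) = -2.327277; p*ln(p) = 0.097561 * (-2.327277) = -0.227051
  p = 43/123 = 0.349593; ln(p) = -1.050986; p*ln(p) = 0.349593 * (-1.050986) = -0.367417
  p = 11/123 = 0.089431; ln(p) = -2.414288; p*ln(p) = 0.089431 * (-2.414288) = -0.215912
  p = 13/123 = 0.105691; ln(p) = -2.247236; p*ln(p) = 0.105691 * (-2.247236) = -0.237513
  p = 44/123 = 0.357724; ln(p) = -1.027994; p*ln(p) = 0.357724 * (-1.027994) = -0.367738
sum(p*ln(p)) = (-0.227051) + (-0.367417) + (-0.215912) + (-0.237513) + (-0.367738) = -1.415631
H' = -(-1.415631) = 1.415631 ≈ 1.4156

1.4156


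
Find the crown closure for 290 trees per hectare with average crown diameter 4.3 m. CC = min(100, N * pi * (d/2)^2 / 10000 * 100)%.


(d/2)^2 = (4.3/2)^2 = 2.15^2 = 4.6225
Crown area = 3.141593 * 4.6225 = 14.5220 m^2
N * area / 10000 * 100 = 290 * 14.5220 / 10000 * 100 = 42.1138
CC = min(100, 42.1138) = 42.1138 ≈ 42.1%

42.1%


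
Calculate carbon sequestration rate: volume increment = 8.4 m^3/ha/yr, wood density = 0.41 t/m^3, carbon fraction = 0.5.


C = 8.4 * 0.41 * 0.5 = 1.722 ≈ 1.72 t C/ha/yr

1.72 t C/ha/yr


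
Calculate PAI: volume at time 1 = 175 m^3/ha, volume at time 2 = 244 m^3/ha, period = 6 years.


PAI = (V2 - V1) / period = (244 - 175) / 6 = 69 / 6 = 11.50 m^3/ha/yr

11.50 m^3/ha/yr


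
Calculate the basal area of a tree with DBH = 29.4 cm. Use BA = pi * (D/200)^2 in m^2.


D/200 = 29.4/200 = 0.147 m
(D/200)^2 = 0.147^2 = 0.021609
BA = 3.141593 * 0.021609 = 0.0678867 ≈ 0.0679 m^2

0.0679 m^2


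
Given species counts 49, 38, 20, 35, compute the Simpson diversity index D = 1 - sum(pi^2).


Total N = 49 + 38 + 20 + 35 = 142
Per-species terms:
  p = 49/142 = 0.345070; p^2 = 0.345070^2 = 0.119073
  p = 38/142 = 0.267606; p^2 = 0.267606^2 = 0.071613
  p = 20/142 = 0.140845; p^2 = 0.140845^2 = 0.019837
  p = 35/142 = 0.246479; p^2 = 0.246479^2 = 0.060752
sum(p^2) = 0.119073 + 0.071613 + 0.019837 + 0.060752 = 0.271275
D = 1 - 0.271275 = 0.728725 ≈ 0.7287

0.7287


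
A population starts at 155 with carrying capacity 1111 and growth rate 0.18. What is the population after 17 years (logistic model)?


(K - N0)/N0 = (1111 - 155)/155 = 956/155 = 6.16774
r*t = 0.18 * 17 = 3.06; exp(-3.06) = 0.0468877
6.16774 * 0.0468877 = 0.289191
1 + 0.289191 = 1.28919
N = 1111 / 1.28919 = 861.781 ≈ 862

862


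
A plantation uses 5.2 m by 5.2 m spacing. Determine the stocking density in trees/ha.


N = 10000 / 5.2^2 = 10000 / 27.04 = 369.822 ≈ 370 trees/ha

370 trees/ha


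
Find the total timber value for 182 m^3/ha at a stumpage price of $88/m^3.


Value = 182 * 88 = $16016/ha

$16016/ha


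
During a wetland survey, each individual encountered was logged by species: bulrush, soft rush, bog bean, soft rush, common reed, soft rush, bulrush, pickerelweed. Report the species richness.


Total individuals logged = 8
Distinct species (count of individuals): bulrush (2), soft rush (3), bog bean (1), common reed (1), pickerelweed (1)
Species richness = number of distinct species = 5

5


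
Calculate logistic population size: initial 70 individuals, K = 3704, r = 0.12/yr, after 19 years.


(K - N0)/N0 = (3704 - 70)/70 = 3634/70 = 51.9143
r*t = 0.12 * 19 = 2.28; exp(-2.28) = 0.102284
51.9143 * 0.102284 = 5.31000
1 + 5.31000 = 6.31000
N = 3704 / 6.31000 = 587.005 ≈ 587

587


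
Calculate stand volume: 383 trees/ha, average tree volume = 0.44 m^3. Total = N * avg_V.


V_stand = 383 * 0.44 = 168.52 ≈ 168.5 m^3/ha

168.5 m^3/ha


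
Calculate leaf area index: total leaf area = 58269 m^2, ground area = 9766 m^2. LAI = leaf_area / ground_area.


LAI = 58269 / 9766 = 5.9665 ≈ 5.97

5.97


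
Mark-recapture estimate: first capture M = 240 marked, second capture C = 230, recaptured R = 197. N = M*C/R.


N = M * C / R = 240 * 230 / 197 = 55200 / 197 = 280.20 ≈ 280

280 individuals


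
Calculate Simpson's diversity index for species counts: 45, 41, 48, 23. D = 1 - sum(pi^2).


Total N = 45 + 41 + 48 + 23 = 157
Per-species terms:
  p = 45/157 = 0.286624; p^2 = 0.286624^2 = 0.082153
  p = 41/157 = 0.261146; p^2 = 0.261146^2 = 0.068197
  p = 48/157 = 0.305732; p^2 = 0.305732^2 = 0.093472
  p = 23/157 = 0.146497; p^2 = 0.146497^2 = 0.021461
sum(p^2) = 0.082153 + 0.068197 + 0.093472 + 0.021461 = 0.265283
D = 1 - 0.265283 = 0.734717 ≈ 0.7347

0.7347


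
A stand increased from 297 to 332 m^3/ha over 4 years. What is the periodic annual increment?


PAI = (V2 - V1) / period = (332 - 297) / 4 = 35 / 4 = 8.75 m^3/ha/yr

8.75 m^3/ha/yr


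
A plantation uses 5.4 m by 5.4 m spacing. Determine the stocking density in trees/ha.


N = 10000 / 5.4^2 = 10000 / 29.16 = 342.936 ≈ 343 trees/ha

343 trees/ha


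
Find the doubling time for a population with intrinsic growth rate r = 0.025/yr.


td = ln(2) / 0.025 = 0.693147 / 0.025 = 27.7259 ≈ 27.7 years

27.7 years


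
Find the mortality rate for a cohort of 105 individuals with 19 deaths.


Mortality rate = 19 / 105 = 0.180952 ≈ 0.1810

0.1810


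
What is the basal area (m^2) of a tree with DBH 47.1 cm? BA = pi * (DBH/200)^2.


D/200 = 47.1/200 = 0.2355 m
(D/200)^2 = 0.2355^2 = 0.05546025
BA = 3.141593 * 0.05546025 = 0.174234 ≈ 0.1742 m^2

0.1742 m^2


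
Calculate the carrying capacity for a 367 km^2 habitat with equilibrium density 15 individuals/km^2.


K = 15 * 367 = 5505 individuals

5505 individuals


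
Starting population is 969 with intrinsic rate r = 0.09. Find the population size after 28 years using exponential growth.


r*t = 0.09 * 28 = 2.52
exp(2.52) = 12.4286
N = 969 * 12.4286 = 12043.3 ≈ 12043

12043


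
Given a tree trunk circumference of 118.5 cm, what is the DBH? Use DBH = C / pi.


DBH = C / pi = 118.5 / 3.141593 = 37.7197 ≈ 37.72 cm

37.72 cm


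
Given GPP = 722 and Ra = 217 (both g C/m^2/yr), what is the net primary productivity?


NPP = GPP - Ra = 722 - 217 = 505 g C/m^2/yr

505 g C/m^2/yr


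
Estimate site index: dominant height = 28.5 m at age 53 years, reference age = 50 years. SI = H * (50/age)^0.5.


50/53 = 0.943396
(0.943396)^0.5 = 0.971286
SI = 28.5 * 0.971286 = 27.6817 ≈ 27.7 m

27.7 m


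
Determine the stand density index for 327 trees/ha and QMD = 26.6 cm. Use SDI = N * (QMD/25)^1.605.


QMD/25 = 26.6/25 = 1.064
(1.064)^1.605 = exp(1.605 * ln(1.064)) = exp(1.605 * 0.0620354) = exp(0.0995668) = 1.10469
SDI = 327 * 1.10469 = 361.234 ≈ 361

361


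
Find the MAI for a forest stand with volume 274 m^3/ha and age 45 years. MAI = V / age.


MAI = 274 / 45 = 6.0889 ≈ 6.09 m^3/ha/yr

6.09 m^3/ha/yr


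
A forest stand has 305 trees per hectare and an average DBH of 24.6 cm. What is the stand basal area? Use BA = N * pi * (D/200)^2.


(D/200)^2 = (24.6/200)^2 = 0.123^2 = 0.015129
Individual BA = 3.141593 * 0.015129 = 0.0475292 m^2
Stand BA = 305 * 0.0475292 = 14.4964 ≈ 14.50 m^2/ha

14.50 m^2/ha


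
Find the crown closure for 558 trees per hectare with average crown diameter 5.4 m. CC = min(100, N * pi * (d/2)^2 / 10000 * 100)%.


(d/2)^2 = (5.4/2)^2 = 2.7^2 = 7.29
Crown area = 3.141593 * 7.29 = 22.9022 m^2
N * area / 10000 * 100 = 558 * 22.9022 / 10000 * 100 = 127.794
CC = min(100, 127.794) = 100%

100%


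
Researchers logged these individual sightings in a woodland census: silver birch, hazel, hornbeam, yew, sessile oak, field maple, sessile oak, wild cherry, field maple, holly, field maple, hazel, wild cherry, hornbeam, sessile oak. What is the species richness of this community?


Total individuals logged = 15
Distinct species (count of individuals): silver birch (1), hazel (2), hornbeam (2), yew (1), sessile oak (3), field maple (3), wild cherry (2), holly (1)
Species richness = number of distinct species = 8

8


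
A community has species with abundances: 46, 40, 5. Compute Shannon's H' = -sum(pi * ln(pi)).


Total N = 46 + 40 + 5 = 91
Per-species terms:
  p = 46/91 = 0.505495; ln(p) = -0.682217; p*ln(p) = 0.505495 * (-0.682217) = -0.344857
  p = 40/91 = 0.439560; ln(p) = -0.821981; p*ln(p) = 0.439560 * (-0.821981) = -0.361310
  p = 5/91 = 0.054945; ln(p) = -2.901423; p*ln(p) = 0.054945 * (-2.901423) = -0.159419
sum(p*ln(p)) = (-0.344857) + (-0.361310) + (-0.159419) = -0.865586
H' = -(-0.865586) = 0.865586 ≈ 0.8656

0.8656


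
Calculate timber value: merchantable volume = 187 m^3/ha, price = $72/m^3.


Value = 187 * 72 = $13464/ha

$13464/ha


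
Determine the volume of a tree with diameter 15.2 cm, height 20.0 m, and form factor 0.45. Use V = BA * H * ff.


(D/200)^2 = (15.2/200)^2 = 0.076^2 = 0.005776
BA = 3.141593 * 0.005776 = 0.0181458 m^2
V = 0.0181458 * 20.0 * 0.45 = 0.163312 ≈ 0.163 m^3

0.163 m^3


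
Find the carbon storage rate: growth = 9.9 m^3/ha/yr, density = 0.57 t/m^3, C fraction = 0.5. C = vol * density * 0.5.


C = 9.9 * 0.57 * 0.5 = 2.8215 ≈ 2.82 t C/ha/yr

2.82 t C/ha/yr


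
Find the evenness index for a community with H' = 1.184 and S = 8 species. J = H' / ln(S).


ln(8) = 2.07944
J = H' / ln(S) = 1.184 / 2.07944 = 0.569384 ≈ 0.5694

0.5694


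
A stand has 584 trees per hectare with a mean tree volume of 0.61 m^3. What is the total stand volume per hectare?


V_stand = 584 * 0.61 = 356.24 ≈ 356.2 m^3/ha

356.2 m^3/ha


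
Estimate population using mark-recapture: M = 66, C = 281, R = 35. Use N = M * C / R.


N = M * C / R = 66 * 281 / 35 = 18546 / 35 = 529.89 ≈ 530

530 individuals


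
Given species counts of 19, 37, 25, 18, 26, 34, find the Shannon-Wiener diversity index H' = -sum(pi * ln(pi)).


Total N = 19 + 37 + 25 + 18 + 26 + 34 = 159
Per-species terms:
  p = 19/159 = 0.119497; ln(p) = -2.124464; p*ln(p) = 0.119497 * (-2.124464) = -0.253867
  p = 37/159 = 0.232704; ln(p) = -1.457988; p*ln(p) = 0.232704 * (-1.457988) = -0.339280
  p = 25/159 = 0.157233; ln(p) = -1.850026; p*ln(p) = 0.157233 * (-1.850026) = -0.290885
  p = 18/159 = 0.113208; ln(p) = -2.178528; p*ln(p) = 0.113208 * (-2.178528) = -0.246627
  p = 26/159 = 0.163522; ln(p) = -1.810808; p*ln(p) = 0.163522 * (-1.810808) = -0.296107
  p = 34/159 = 0.213836; ln(p) = -1.542546; p*ln(p) = 0.213836 * (-1.542546) = -0.329852
sum(p*ln(p)) = (-0.253867) + (-0.339280) + (-0.290885) + (-0.246627) + (-0.296107) + (-0.329852) = -1.756618
H' = -(-1.756618) = 1.756618 ≈ 1.7566

1.7566


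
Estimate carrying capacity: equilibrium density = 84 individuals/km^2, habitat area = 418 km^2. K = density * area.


K = 84 * 418 = 35112 individuals

35112 individuals


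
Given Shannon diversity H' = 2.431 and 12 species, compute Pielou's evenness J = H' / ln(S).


ln(12) = 2.48491
J = H' / ln(S) = 2.431 / 2.48491 = 0.978305 ≈ 0.9783

0.9783


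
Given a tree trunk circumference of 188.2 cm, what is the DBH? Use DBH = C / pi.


DBH = C / pi = 188.2 / 3.141593 = 59.9059 ≈ 59.91 cm

59.91 cm


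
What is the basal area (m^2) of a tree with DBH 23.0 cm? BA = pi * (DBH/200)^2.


D/200 = 23.0/200 = 0.115 m
(D/200)^2 = 0.115^2 = 0.013225
BA = 3.141593 * 0.013225 = 0.0415476 ≈ 0.0415 m^2

0.0415 m^2


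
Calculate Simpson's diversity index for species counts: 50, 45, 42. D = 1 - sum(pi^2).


Total N = 50 + 45 + 42 = 137
Per-species terms:
  p = 50/137 = 0.364964; p^2 = 0.364964^2 = 0.133199
  p = 45/137 = 0.328467; p^2 = 0.328467^2 = 0.107891
  p = 42/137 = 0.306569; p^2 = 0.306569^2 = 0.093985
sum(p^2) = 0.133199 + 0.107891 + 0.093985 = 0.335075
D = 1 - 0.335075 = 0.664925 ≈ 0.6649

0.6649


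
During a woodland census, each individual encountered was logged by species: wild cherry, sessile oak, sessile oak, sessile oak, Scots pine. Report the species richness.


Total individuals logged = 5
Distinct species (count of individuals): wild cherry (1), sessile oak (3), Scots pine (1)
Species richness = number of distinct species = 3

3


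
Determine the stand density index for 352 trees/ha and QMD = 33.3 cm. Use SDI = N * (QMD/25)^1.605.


QMD/25 = 33.3/25 = 1.332
(1.332)^1.605 = exp(1.605 * ln(1.332)) = exp(1.605 * 0.286682) = exp(0.460125) = 1.58427
SDI = 352 * 1.58427 = 557.663 ≈ 558

558


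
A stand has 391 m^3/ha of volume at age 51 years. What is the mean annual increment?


MAI = 391 / 51 = 7.6667 ≈ 7.67 m^3/ha/yr

7.67 m^3/ha/yr


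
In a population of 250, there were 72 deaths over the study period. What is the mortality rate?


Mortality rate = 72 / 250 = 0.2880

0.2880


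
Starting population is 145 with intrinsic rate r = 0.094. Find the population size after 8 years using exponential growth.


r*t = 0.094 * 8 = 0.752
exp(0.752) = 2.12124
N = 145 * 2.12124 = 307.580 ≈ 308

308


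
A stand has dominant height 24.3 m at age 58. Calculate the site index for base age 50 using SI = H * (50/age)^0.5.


50/58 = 0.862069
(0.862069)^0.5 = 0.928477
SI = 24.3 * 0.928477 = 22.5620 ≈ 22.6 m

22.6 m


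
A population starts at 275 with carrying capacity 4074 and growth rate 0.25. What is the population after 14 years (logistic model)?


(K - N0)/N0 = (4074 - 275)/275 = 3799/275 = 13.8145
r*t = 0.25 * 14 = 3.5; exp(-3.5) = 0.0301974
13.8145 * 0.0301974 = 0.417162
1 + 0.417162 = 1.41716
N = 4074 / 1.41716 = 2874.76 ≈ 2875

2875


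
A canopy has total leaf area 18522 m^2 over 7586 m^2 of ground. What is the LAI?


LAI = 18522 / 7586 = 2.4416 ≈ 2.44

2.44


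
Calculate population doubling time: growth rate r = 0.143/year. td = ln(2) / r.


td = ln(2) / 0.143 = 0.693147 / 0.143 = 4.84718 ≈ 4.8 years

4.8 years


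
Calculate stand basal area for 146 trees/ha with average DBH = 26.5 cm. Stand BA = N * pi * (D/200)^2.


(D/200)^2 = (26.5/200)^2 = 0.1325^2 = 0.01755625
Individual BA = 3.141593 * 0.01755625 = 0.0551546 m^2
Stand BA = 146 * 0.0551546 = 8.05257 ≈ 8.05 m^2/ha

8.05 m^2/ha


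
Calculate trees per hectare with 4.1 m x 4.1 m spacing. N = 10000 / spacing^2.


N = 10000 / 4.1^2 = 10000 / 16.81 = 594.884 ≈ 595 trees/ha

595 trees/ha


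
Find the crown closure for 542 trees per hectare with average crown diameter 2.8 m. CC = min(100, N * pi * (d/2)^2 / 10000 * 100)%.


(d/2)^2 = (2.8/2)^2 = 1.4^2 = 1.96
Crown area = 3.141593 * 1.96 = 6.15752 m^2
N * area / 10000 * 100 = 542 * 6.15752 / 10000 * 100 = 33.3738
CC = min(100, 33.3738) = 33.3738 ≈ 33.4%

33.4%


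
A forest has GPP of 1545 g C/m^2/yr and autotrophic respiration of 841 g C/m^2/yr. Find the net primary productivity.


NPP = GPP - Ra = 1545 - 841 = 704 g C/m^2/yr

704 g C/m^2/yr


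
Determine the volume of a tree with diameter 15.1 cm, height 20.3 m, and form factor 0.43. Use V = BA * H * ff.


(D/200)^2 = (15.1/200)^2 = 0.0755^2 = 0.00570025
BA = 3.141593 * 0.00570025 = 0.0179079 m^2
V = 0.0179079 * 20.3 * 0.43 = 0.156318 ≈ 0.156 m^3

0.156 m^3


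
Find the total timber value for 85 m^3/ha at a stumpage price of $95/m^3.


Value = 85 * 95 = $8075/ha

$8075/ha


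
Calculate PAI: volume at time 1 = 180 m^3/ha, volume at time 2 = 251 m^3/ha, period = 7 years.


PAI = (V2 - V1) / period = (251 - 180) / 7 = 71 / 7 = 10.1429 ≈ 10.14 m^3/ha/yr

10.14 m^3/ha/yr


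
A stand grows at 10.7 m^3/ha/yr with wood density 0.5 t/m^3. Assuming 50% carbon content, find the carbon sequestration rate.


C = 10.7 * 0.5 * 0.5 = 2.675 ≈ 2.68 t C/ha/yr

2.68 t C/ha/yr


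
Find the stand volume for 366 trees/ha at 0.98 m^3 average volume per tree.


V_stand = 366 * 0.98 = 358.68 ≈ 358.7 m^3/ha

358.7 m^3/ha


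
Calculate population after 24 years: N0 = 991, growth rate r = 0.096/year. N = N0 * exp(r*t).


r*t = 0.096 * 24 = 2.304
exp(2.304) = 10.0142
N = 991 * 10.0142 = 9924.07 ≈ 9924

9924


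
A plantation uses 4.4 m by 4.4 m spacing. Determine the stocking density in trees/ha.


N = 10000 / 4.4^2 = 10000 / 19.36 = 516.529 ≈ 517 trees/ha

517 trees/ha


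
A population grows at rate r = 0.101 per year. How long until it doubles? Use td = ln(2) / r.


td = ln(2) / 0.101 = 0.693147 / 0.101 = 6.86284 ≈ 6.9 years

6.9 years


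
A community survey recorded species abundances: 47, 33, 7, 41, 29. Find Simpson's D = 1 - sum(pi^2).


Total N = 47 + 33 + 7 + 41 + 29 = 157
Per-species terms:
  p = 47/157 = 0.299363; p^2 = 0.299363^2 = 0.089618
  p = 33/157 = 0.210191; p^2 = 0.210191^2 = 0.044180
  p = 7/157 = 0.044586; p^2 = 0.044586^2 = 0.001988
  p = 41/157 = 0.261146; p^2 = 0.261146^2 = 0.068197
  p = 29/157 = 0.184713; p^2 = 0.184713^2 = 0.034119
sum(p^2) = 0.089618 + 0.044180 + 0.001988 + 0.068197 + 0.034119 = 0.238102
D = 1 - 0.238102 = 0.761898 ≈ 0.7619

0.7619


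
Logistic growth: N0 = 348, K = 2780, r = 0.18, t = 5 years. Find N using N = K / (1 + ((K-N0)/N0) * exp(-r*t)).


(K - N0)/N0 = (2780 - 348)/348 = 2432/348 = 6.98851
r*t = 0.18 * 5 = 0.9; exp(-0.9) = 0.406570
6.98851 * 0.406570 = 2.84132
1 + 2.84132 = 3.84132
N = 2780 / 3.84132 = 723.710 ≈ 724

724


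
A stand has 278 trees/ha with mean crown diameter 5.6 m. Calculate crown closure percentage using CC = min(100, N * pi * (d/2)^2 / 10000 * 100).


(d/2)^2 = (5.6/2)^2 = 2.8^2 = 7.84
Crown area = 3.141593 * 7.84 = 24.6301 m^2
N * area / 10000 * 100 = 278 * 24.6301 / 10000 * 100 = 68.4717
CC = min(100, 68.4717) = 68.4717 ≈ 68.5%

68.5%


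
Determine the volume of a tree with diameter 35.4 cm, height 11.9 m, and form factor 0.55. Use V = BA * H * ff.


(D/200)^2 = (35.4/200)^2 = 0.177^2 = 0.031329
BA = 3.141593 * 0.031329 = 0.0984230 m^2
V = 0.0984230 * 11.9 * 0.55 = 0.644179 ≈ 0.644 m^3

0.644 m^3


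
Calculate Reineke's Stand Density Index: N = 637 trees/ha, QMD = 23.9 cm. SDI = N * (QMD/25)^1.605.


QMD/25 = 23.9/25 = 0.956
(0.956)^1.605 = exp(1.605 * ln(0.956)) = exp(1.605 * (-0.0449974)) = exp(-0.0722208) = 0.930325
SDI = 637 * 0.930325 = 592.617 ≈ 593

593


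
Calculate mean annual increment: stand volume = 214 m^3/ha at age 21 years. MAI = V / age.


MAI = 214 / 21 = 10.1905 ≈ 10.19 m^3/ha/yr

10.19 m^3/ha/yr


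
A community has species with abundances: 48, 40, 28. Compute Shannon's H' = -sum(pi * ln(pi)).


Total N = 48 + 40 + 28 = 116
Per-species terms:
  p = 48/116 = 0.413793; ln(p) = -0.882389; p*ln(p) = 0.413793 * (-0.882389) = -0.365126
  p = 40/116 = 0.344828; ln(p) = -1.064710; p*ln(p) = 0.344828 * (-1.064710) = -0.367142
  p = 28/116 = 0.241379; ln(p) = -1.421387; p*ln(p) = 0.241379 * (-1.421387) = -0.343093
sum(p*ln(p)) = (-0.365126) + (-0.367142) + (-0.343093) = -1.075361
H' = -(-1.075361) = 1.075361 ≈ 1.0754

1.0754


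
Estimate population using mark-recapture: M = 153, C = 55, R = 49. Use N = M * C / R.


N = M * C / R = 153 * 55 / 49 = 8415 / 49 = 171.73 ≈ 172

172 individuals


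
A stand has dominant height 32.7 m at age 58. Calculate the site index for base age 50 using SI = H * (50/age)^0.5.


50/58 = 0.862069
(0.862069)^0.5 = 0.928477
SI = 32.7 * 0.928477 = 30.3612 ≈ 30.4 m

30.4 m


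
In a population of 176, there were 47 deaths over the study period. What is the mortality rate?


Mortality rate = 47 / 176 = 0.267045 ≈ 0.2670

0.2670


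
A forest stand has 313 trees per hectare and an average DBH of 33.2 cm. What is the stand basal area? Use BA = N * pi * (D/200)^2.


(D/200)^2 = (33.2/200)^2 = 0.166^2 = 0.027556
Individual BA = 3.141593 * 0.027556 = 0.0865697 m^2
Stand BA = 313 * 0.0865697 = 27.0963 ≈ 27.10 m^2/ha

27.10 m^2/ha


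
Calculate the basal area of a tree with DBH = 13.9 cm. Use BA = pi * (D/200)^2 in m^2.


D/200 = 13.9/200 = 0.0695 m
(D/200)^2 = 0.0695^2 = 0.00483025
BA = 3.141593 * 0.00483025 = 0.0151747 ≈ 0.0152 m^2

0.0152 m^2


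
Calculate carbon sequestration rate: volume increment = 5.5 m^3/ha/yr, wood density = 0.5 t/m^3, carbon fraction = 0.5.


C = 5.5 * 0.5 * 0.5 = 1.375 ≈ 1.38 t C/ha/yr

1.38 t C/ha/yr


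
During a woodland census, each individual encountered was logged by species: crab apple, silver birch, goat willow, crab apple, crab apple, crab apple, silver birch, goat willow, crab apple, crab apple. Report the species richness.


Total individuals logged = 10
Distinct species (count of individuals): crab apple (6), silver birch (2), goat willow (2)
Species richness = number of distinct species = 3

3


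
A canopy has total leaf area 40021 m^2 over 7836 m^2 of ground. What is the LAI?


LAI = 40021 / 7836 = 5.1073 ≈ 5.11

5.11


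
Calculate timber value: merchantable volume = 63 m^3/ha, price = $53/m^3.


Value = 63 * 53 = $3339/ha

$3339/ha


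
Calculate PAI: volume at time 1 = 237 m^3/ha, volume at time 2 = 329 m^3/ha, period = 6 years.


PAI = (V2 - V1) / period = (329 - 237) / 6 = 92 / 6 = 15.3333 ≈ 15.33 m^3/ha/yr

15.33 m^3/ha/yr


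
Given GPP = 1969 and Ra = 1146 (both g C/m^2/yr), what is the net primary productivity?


NPP = GPP - Ra = 1969 - 1146 = 823 g C/m^2/yr

823 g C/m^2/yr


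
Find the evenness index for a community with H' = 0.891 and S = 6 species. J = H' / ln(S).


ln(6) = 1.79176
J = H' / ln(S) = 0.891 / 1.79176 = 0.497276 ≈ 0.4973

0.4973


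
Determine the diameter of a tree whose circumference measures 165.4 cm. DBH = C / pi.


DBH = C / pi = 165.4 / 3.141593 = 52.6484 ≈ 52.65 cm

52.65 cm


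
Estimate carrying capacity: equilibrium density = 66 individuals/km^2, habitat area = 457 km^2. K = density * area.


K = 66 * 457 = 30162 individuals

30162 individuals


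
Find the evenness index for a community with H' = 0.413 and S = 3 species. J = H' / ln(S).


ln(3) = 1.09861
J = H' / ln(S) = 0.413 / 1.09861 = 0.375930 ≈ 0.3759

0.3759


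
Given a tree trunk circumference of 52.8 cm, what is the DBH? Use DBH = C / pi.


DBH = C / pi = 52.8 / 3.141593 = 16.8068 ≈ 16.81 cm

16.81 cm


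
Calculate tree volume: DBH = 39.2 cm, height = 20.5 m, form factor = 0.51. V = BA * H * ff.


(D/200)^2 = (39.2/200)^2 = 0.196^2 = 0.038416
BA = 3.141593 * 0.038416 = 0.120687 m^2
V = 0.120687 * 20.5 * 0.51 = 1.26178 ≈ 1.262 m^3

1.262 m^3


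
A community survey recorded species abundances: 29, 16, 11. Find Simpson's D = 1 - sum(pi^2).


Total N = 29 + 16 + 11 = 56
Per-species terms:
  p = 29/56 = 0.517857; p^2 = 0.517857^2 = 0.268176
  p = 16/56 = 0.285714; p^2 = 0.285714^2 = 0.081632
  p = 11/56 = 0.196429; p^2 = 0.196429^2 = 0.038584
sum(p^2) = 0.268176 + 0.081632 + 0.038584 = 0.388392
D = 1 - 0.388392 = 0.611608 ≈ 0.6116

0.6116
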